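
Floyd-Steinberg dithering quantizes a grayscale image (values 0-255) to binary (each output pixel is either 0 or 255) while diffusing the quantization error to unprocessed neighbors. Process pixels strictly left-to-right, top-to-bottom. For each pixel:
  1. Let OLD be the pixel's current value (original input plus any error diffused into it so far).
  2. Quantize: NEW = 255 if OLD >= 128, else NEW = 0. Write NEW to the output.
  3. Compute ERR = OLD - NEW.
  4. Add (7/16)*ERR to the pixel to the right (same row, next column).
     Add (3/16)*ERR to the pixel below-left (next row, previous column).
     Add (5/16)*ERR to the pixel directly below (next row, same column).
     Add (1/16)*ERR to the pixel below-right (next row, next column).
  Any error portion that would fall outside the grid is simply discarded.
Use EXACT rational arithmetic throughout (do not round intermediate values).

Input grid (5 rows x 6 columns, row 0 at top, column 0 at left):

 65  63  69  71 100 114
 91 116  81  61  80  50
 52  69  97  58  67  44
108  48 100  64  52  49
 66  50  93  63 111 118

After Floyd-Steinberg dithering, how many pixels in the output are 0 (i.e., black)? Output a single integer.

(0,0): OLD=65 → NEW=0, ERR=65
(0,1): OLD=1463/16 → NEW=0, ERR=1463/16
(0,2): OLD=27905/256 → NEW=0, ERR=27905/256
(0,3): OLD=486151/4096 → NEW=0, ERR=486151/4096
(0,4): OLD=9956657/65536 → NEW=255, ERR=-6755023/65536
(0,5): OLD=72252503/1048576 → NEW=0, ERR=72252503/1048576
(1,0): OLD=32885/256 → NEW=255, ERR=-32395/256
(1,1): OLD=232883/2048 → NEW=0, ERR=232883/2048
(1,2): OLD=12634159/65536 → NEW=255, ERR=-4077521/65536
(1,3): OLD=15297795/262144 → NEW=0, ERR=15297795/262144
(1,4): OLD=1571325865/16777216 → NEW=0, ERR=1571325865/16777216
(1,5): OLD=28471968207/268435456 → NEW=0, ERR=28471968207/268435456
(2,0): OLD=1106785/32768 → NEW=0, ERR=1106785/32768
(2,1): OLD=104582331/1048576 → NEW=0, ERR=104582331/1048576
(2,2): OLD=2336074225/16777216 → NEW=255, ERR=-1942115855/16777216
(2,3): OLD=5269936041/134217728 → NEW=0, ERR=5269936041/134217728
(2,4): OLD=588328829307/4294967296 → NEW=255, ERR=-506887831173/4294967296
(2,5): OLD=2155459036173/68719476736 → NEW=0, ERR=2155459036173/68719476736
(3,0): OLD=2302771921/16777216 → NEW=255, ERR=-1975418159/16777216
(3,1): OLD=1081943805/134217728 → NEW=0, ERR=1081943805/134217728
(3,2): OLD=86916841863/1073741824 → NEW=0, ERR=86916841863/1073741824
(3,3): OLD=5657062697429/68719476736 → NEW=0, ERR=5657062697429/68719476736
(3,4): OLD=32693800697013/549755813888 → NEW=0, ERR=32693800697013/549755813888
(3,5): OLD=681201882024059/8796093022208 → NEW=0, ERR=681201882024059/8796093022208
(4,0): OLD=65963025823/2147483648 → NEW=0, ERR=65963025823/2147483648
(4,1): OLD=2534931130387/34359738368 → NEW=0, ERR=2534931130387/34359738368
(4,2): OLD=183082149925193/1099511627776 → NEW=255, ERR=-97293315157687/1099511627776
(4,3): OLD=1164985180738509/17592186044416 → NEW=0, ERR=1164985180738509/17592186044416
(4,4): OLD=50165046134260637/281474976710656 → NEW=255, ERR=-21611072926956643/281474976710656
(4,5): OLD=505878772621742123/4503599627370496 → NEW=0, ERR=505878772621742123/4503599627370496
Output grid:
  Row 0: ....#.  (5 black, running=5)
  Row 1: #.#...  (4 black, running=9)
  Row 2: ..#.#.  (4 black, running=13)
  Row 3: #.....  (5 black, running=18)
  Row 4: ..#.#.  (4 black, running=22)

Answer: 22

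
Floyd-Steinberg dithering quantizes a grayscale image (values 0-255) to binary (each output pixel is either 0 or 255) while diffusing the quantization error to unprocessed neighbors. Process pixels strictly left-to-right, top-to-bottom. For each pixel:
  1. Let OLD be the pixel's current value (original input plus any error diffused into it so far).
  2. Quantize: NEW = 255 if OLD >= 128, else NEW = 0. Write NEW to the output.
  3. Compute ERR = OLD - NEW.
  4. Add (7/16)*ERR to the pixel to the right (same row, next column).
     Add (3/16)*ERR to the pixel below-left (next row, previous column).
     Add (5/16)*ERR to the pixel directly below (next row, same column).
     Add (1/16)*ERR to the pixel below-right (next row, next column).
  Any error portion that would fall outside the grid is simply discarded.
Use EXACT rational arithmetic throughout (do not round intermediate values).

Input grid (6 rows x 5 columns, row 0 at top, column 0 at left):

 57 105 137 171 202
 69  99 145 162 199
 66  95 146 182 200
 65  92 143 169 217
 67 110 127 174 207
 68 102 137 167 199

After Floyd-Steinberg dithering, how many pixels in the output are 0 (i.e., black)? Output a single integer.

(0,0): OLD=57 → NEW=0, ERR=57
(0,1): OLD=2079/16 → NEW=255, ERR=-2001/16
(0,2): OLD=21065/256 → NEW=0, ERR=21065/256
(0,3): OLD=847871/4096 → NEW=255, ERR=-196609/4096
(0,4): OLD=11862009/65536 → NEW=255, ERR=-4849671/65536
(1,0): OLD=16221/256 → NEW=0, ERR=16221/256
(1,1): OLD=218379/2048 → NEW=0, ERR=218379/2048
(1,2): OLD=13143143/65536 → NEW=255, ERR=-3568537/65536
(1,3): OLD=30001115/262144 → NEW=0, ERR=30001115/262144
(1,4): OLD=935097905/4194304 → NEW=255, ERR=-134449615/4194304
(2,0): OLD=3466665/32768 → NEW=0, ERR=3466665/32768
(2,1): OLD=176535635/1048576 → NEW=255, ERR=-90851245/1048576
(2,2): OLD=1999855289/16777216 → NEW=0, ERR=1999855289/16777216
(2,3): OLD=69927655963/268435456 → NEW=255, ERR=1476614683/268435456
(2,4): OLD=857027026941/4294967296 → NEW=255, ERR=-238189633539/4294967296
(3,0): OLD=1372631705/16777216 → NEW=0, ERR=1372631705/16777216
(3,1): OLD=17405441317/134217728 → NEW=255, ERR=-16820079323/134217728
(3,2): OLD=519859561255/4294967296 → NEW=0, ERR=519859561255/4294967296
(3,3): OLD=1896016465647/8589934592 → NEW=255, ERR=-294416855313/8589934592
(3,4): OLD=25428690250699/137438953472 → NEW=255, ERR=-9618242884661/137438953472
(4,0): OLD=148326434647/2147483648 → NEW=0, ERR=148326434647/2147483648
(4,1): OLD=8855472234583/68719476736 → NEW=255, ERR=-8667994333097/68719476736
(4,2): OLD=104872896155385/1099511627776 → NEW=0, ERR=104872896155385/1099511627776
(4,3): OLD=3508970075865175/17592186044416 → NEW=255, ERR=-977037365460905/17592186044416
(4,4): OLD=44667417455015393/281474976710656 → NEW=255, ERR=-27108701606201887/281474976710656
(5,0): OLD=72495037232997/1099511627776 → NEW=0, ERR=72495037232997/1099511627776
(5,1): OLD=999495256759535/8796093022208 → NEW=0, ERR=999495256759535/8796093022208
(5,2): OLD=55794718450768615/281474976710656 → NEW=255, ERR=-15981400610448665/281474976710656
(5,3): OLD=126897425214508169/1125899906842624 → NEW=0, ERR=126897425214508169/1125899906842624
(5,4): OLD=3868442856374936339/18014398509481984 → NEW=255, ERR=-725228763542969581/18014398509481984
Output grid:
  Row 0: .#.##  (2 black, running=2)
  Row 1: ..#.#  (3 black, running=5)
  Row 2: .#.##  (2 black, running=7)
  Row 3: .#.##  (2 black, running=9)
  Row 4: .#.##  (2 black, running=11)
  Row 5: ..#.#  (3 black, running=14)

Answer: 14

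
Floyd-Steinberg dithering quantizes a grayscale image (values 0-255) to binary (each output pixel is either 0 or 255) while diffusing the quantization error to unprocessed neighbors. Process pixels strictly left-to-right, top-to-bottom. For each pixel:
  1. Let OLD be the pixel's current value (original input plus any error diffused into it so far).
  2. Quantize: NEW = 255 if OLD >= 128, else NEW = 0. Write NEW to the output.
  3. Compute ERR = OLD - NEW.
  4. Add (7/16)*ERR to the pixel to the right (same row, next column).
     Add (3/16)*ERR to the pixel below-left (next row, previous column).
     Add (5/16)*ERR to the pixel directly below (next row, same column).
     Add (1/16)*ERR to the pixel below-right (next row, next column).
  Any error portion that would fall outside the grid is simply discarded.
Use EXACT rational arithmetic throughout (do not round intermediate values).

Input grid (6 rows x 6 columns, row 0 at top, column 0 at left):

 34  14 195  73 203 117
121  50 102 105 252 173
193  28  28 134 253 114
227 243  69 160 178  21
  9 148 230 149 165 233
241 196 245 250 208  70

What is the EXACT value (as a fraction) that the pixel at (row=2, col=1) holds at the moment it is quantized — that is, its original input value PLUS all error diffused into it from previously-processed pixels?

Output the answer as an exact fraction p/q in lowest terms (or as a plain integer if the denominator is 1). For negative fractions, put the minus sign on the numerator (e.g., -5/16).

Answer: -1984469/524288

Derivation:
(0,0): OLD=34 → NEW=0, ERR=34
(0,1): OLD=231/8 → NEW=0, ERR=231/8
(0,2): OLD=26577/128 → NEW=255, ERR=-6063/128
(0,3): OLD=107063/2048 → NEW=0, ERR=107063/2048
(0,4): OLD=7401345/32768 → NEW=255, ERR=-954495/32768
(0,5): OLD=54660231/524288 → NEW=0, ERR=54660231/524288
(1,0): OLD=17541/128 → NEW=255, ERR=-15099/128
(1,1): OLD=675/1024 → NEW=0, ERR=675/1024
(1,2): OLD=3247071/32768 → NEW=0, ERR=3247071/32768
(1,3): OLD=20482291/131072 → NEW=255, ERR=-12941069/131072
(1,4): OLD=1866608505/8388608 → NEW=255, ERR=-272486535/8388608
(1,5): OLD=25440728959/134217728 → NEW=255, ERR=-8784791681/134217728
(2,0): OLD=2560177/16384 → NEW=255, ERR=-1617743/16384
(2,1): OLD=-1984469/524288 → NEW=0, ERR=-1984469/524288
Target (2,1): original=28, with diffused error = -1984469/524288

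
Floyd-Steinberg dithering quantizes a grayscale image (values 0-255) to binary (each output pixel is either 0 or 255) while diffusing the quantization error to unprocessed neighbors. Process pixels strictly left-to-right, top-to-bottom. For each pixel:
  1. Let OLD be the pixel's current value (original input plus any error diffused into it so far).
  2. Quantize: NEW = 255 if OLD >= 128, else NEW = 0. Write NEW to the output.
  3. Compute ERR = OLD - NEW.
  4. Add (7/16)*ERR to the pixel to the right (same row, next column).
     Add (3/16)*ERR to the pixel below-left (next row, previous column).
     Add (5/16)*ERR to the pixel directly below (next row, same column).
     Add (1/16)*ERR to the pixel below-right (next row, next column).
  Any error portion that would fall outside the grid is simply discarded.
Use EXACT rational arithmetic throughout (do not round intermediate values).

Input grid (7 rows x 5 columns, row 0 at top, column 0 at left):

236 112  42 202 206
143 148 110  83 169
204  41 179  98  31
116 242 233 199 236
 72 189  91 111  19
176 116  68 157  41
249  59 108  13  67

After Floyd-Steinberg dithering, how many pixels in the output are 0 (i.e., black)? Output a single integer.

Answer: 17

Derivation:
(0,0): OLD=236 → NEW=255, ERR=-19
(0,1): OLD=1659/16 → NEW=0, ERR=1659/16
(0,2): OLD=22365/256 → NEW=0, ERR=22365/256
(0,3): OLD=983947/4096 → NEW=255, ERR=-60533/4096
(0,4): OLD=13076685/65536 → NEW=255, ERR=-3634995/65536
(1,0): OLD=40065/256 → NEW=255, ERR=-25215/256
(1,1): OLD=312327/2048 → NEW=255, ERR=-209913/2048
(1,2): OLD=6302483/65536 → NEW=0, ERR=6302483/65536
(1,3): OLD=30281751/262144 → NEW=0, ERR=30281751/262144
(1,4): OLD=844235621/4194304 → NEW=255, ERR=-225311899/4194304
(2,0): OLD=5046333/32768 → NEW=255, ERR=-3309507/32768
(2,1): OLD=-24475153/1048576 → NEW=0, ERR=-24475153/1048576
(2,2): OLD=3591899789/16777216 → NEW=255, ERR=-686290291/16777216
(2,3): OLD=30102495831/268435456 → NEW=0, ERR=30102495831/268435456
(2,4): OLD=302770162337/4294967296 → NEW=0, ERR=302770162337/4294967296
(3,0): OLD=1343210477/16777216 → NEW=0, ERR=1343210477/16777216
(3,1): OLD=34326251497/134217728 → NEW=255, ERR=100730857/134217728
(3,2): OLD=1031276237011/4294967296 → NEW=255, ERR=-63940423469/4294967296
(3,3): OLD=2046051593147/8589934592 → NEW=255, ERR=-144381727813/8589934592
(3,4): OLD=35415902414663/137438953472 → NEW=255, ERR=368969279303/137438953472
(4,0): OLD=208649434307/2147483648 → NEW=0, ERR=208649434307/2147483648
(4,1): OLD=16077230732227/68719476736 → NEW=255, ERR=-1446235835453/68719476736
(4,2): OLD=81403086133197/1099511627776 → NEW=0, ERR=81403086133197/1099511627776
(4,3): OLD=2422636462357443/17592186044416 → NEW=255, ERR=-2063370978968637/17592186044416
(4,4): OLD=-9155125735085099/281474976710656 → NEW=0, ERR=-9155125735085099/281474976710656
(5,0): OLD=222559248471337/1099511627776 → NEW=255, ERR=-57816216611543/1099511627776
(5,1): OLD=935659483399995/8796093022208 → NEW=0, ERR=935659483399995/8796093022208
(5,2): OLD=32191428763798419/281474976710656 → NEW=0, ERR=32191428763798419/281474976710656
(5,3): OLD=190177319342777245/1125899906842624 → NEW=255, ERR=-96927156902091875/1125899906842624
(5,4): OLD=-255058016781576529/18014398509481984 → NEW=0, ERR=-255058016781576529/18014398509481984
(6,0): OLD=35537964386214937/140737488355328 → NEW=255, ERR=-350095144393703/140737488355328
(6,1): OLD=492289898176186871/4503599627370496 → NEW=0, ERR=492289898176186871/4503599627370496
(6,2): OLD=13119495517109093645/72057594037927936 → NEW=255, ERR=-5255190962562530035/72057594037927936
(6,3): OLD=-47634737824564622641/1152921504606846976 → NEW=0, ERR=-47634737824564622641/1152921504606846976
(6,4): OLD=721616714128741030505/18446744073709551616 → NEW=0, ERR=721616714128741030505/18446744073709551616
Output grid:
  Row 0: #..##  (2 black, running=2)
  Row 1: ##..#  (2 black, running=4)
  Row 2: #.#..  (3 black, running=7)
  Row 3: .####  (1 black, running=8)
  Row 4: .#.#.  (3 black, running=11)
  Row 5: #..#.  (3 black, running=14)
  Row 6: #.#..  (3 black, running=17)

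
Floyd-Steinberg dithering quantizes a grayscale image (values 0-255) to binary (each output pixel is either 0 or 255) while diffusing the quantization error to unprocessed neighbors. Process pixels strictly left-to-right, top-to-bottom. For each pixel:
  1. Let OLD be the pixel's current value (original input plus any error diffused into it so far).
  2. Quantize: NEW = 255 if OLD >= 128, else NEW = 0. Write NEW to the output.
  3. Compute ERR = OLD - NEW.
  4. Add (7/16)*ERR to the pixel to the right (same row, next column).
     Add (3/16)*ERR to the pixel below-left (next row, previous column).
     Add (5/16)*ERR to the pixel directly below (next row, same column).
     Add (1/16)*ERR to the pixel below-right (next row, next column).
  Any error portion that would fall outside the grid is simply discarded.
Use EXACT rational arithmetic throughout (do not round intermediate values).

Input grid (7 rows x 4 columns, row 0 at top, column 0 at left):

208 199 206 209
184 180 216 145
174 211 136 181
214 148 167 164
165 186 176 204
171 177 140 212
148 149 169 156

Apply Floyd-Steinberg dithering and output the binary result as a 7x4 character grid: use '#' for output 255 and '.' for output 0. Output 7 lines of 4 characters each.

(0,0): OLD=208 → NEW=255, ERR=-47
(0,1): OLD=2855/16 → NEW=255, ERR=-1225/16
(0,2): OLD=44161/256 → NEW=255, ERR=-21119/256
(0,3): OLD=708231/4096 → NEW=255, ERR=-336249/4096
(1,0): OLD=39669/256 → NEW=255, ERR=-25611/256
(1,1): OLD=192307/2048 → NEW=0, ERR=192307/2048
(1,2): OLD=13836207/65536 → NEW=255, ERR=-2875473/65536
(1,3): OLD=99608825/1048576 → NEW=0, ERR=99608825/1048576
(2,0): OLD=5254113/32768 → NEW=255, ERR=-3101727/32768
(2,1): OLD=193411643/1048576 → NEW=255, ERR=-73975237/1048576
(2,2): OLD=241390567/2097152 → NEW=0, ERR=241390567/2097152
(2,3): OLD=8667159275/33554432 → NEW=255, ERR=110779115/33554432
(3,0): OLD=2872122193/16777216 → NEW=255, ERR=-1406067887/16777216
(3,1): OLD=28173242703/268435456 → NEW=0, ERR=28173242703/268435456
(3,2): OLD=1052683238321/4294967296 → NEW=255, ERR=-42533422159/4294967296
(3,3): OLD=11537526744407/68719476736 → NEW=255, ERR=-5985939823273/68719476736
(4,0): OLD=680703900989/4294967296 → NEW=255, ERR=-414512759491/4294967296
(4,1): OLD=5823269563575/34359738368 → NEW=255, ERR=-2938463720265/34359738368
(4,2): OLD=138227411294295/1099511627776 → NEW=0, ERR=138227411294295/1099511627776
(4,3): OLD=4066634090186385/17592186044416 → NEW=255, ERR=-419373351139695/17592186044416
(5,0): OLD=68612342634413/549755813888 → NEW=0, ERR=68612342634413/549755813888
(5,1): OLD=3912802498954203/17592186044416 → NEW=255, ERR=-573204942371877/17592186044416
(5,2): OLD=1365301299007423/8796093022208 → NEW=255, ERR=-877702421655617/8796093022208
(5,3): OLD=47499632984490679/281474976710656 → NEW=255, ERR=-24276486076726601/281474976710656
(6,0): OLD=50916656547567537/281474976710656 → NEW=255, ERR=-20859462513649743/281474976710656
(6,1): OLD=430033798442785767/4503599627370496 → NEW=0, ERR=430033798442785767/4503599627370496
(6,2): OLD=11629039985140864673/72057594037927936 → NEW=255, ERR=-6745646494530759007/72057594037927936
(6,3): OLD=94372188840539951463/1152921504606846976 → NEW=0, ERR=94372188840539951463/1152921504606846976
Row 0: ####
Row 1: #.#.
Row 2: ##.#
Row 3: #.##
Row 4: ##.#
Row 5: .###
Row 6: #.#.

Answer: ####
#.#.
##.#
#.##
##.#
.###
#.#.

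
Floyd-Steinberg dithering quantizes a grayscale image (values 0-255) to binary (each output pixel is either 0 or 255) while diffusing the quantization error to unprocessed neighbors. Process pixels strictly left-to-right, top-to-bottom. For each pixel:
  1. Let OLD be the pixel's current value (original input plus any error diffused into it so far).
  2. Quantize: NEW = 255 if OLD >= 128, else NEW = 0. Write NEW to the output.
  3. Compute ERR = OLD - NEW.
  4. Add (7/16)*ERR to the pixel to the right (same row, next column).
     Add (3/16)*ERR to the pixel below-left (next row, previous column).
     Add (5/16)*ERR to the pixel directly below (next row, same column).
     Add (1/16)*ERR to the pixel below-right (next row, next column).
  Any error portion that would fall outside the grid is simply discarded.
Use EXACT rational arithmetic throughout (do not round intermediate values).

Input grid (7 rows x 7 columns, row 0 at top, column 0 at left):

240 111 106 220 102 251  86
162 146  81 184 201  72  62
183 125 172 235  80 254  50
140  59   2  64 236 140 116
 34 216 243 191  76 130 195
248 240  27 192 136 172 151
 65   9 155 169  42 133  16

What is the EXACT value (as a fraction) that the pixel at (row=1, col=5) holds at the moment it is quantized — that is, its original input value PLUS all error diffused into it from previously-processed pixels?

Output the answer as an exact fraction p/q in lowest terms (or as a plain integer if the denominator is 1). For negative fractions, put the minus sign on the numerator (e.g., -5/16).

(0,0): OLD=240 → NEW=255, ERR=-15
(0,1): OLD=1671/16 → NEW=0, ERR=1671/16
(0,2): OLD=38833/256 → NEW=255, ERR=-26447/256
(0,3): OLD=715991/4096 → NEW=255, ERR=-328489/4096
(0,4): OLD=4385249/65536 → NEW=0, ERR=4385249/65536
(0,5): OLD=293889319/1048576 → NEW=255, ERR=26502439/1048576
(0,6): OLD=1628357649/16777216 → NEW=0, ERR=1628357649/16777216
(1,0): OLD=45285/256 → NEW=255, ERR=-19995/256
(1,1): OLD=254275/2048 → NEW=0, ERR=254275/2048
(1,2): OLD=6194815/65536 → NEW=0, ERR=6194815/65536
(1,3): OLD=54101971/262144 → NEW=255, ERR=-12744749/262144
(1,4): OLD=3361601497/16777216 → NEW=255, ERR=-916588583/16777216
(1,5): OLD=10519562281/134217728 → NEW=0, ERR=10519562281/134217728
Target (1,5): original=72, with diffused error = 10519562281/134217728

Answer: 10519562281/134217728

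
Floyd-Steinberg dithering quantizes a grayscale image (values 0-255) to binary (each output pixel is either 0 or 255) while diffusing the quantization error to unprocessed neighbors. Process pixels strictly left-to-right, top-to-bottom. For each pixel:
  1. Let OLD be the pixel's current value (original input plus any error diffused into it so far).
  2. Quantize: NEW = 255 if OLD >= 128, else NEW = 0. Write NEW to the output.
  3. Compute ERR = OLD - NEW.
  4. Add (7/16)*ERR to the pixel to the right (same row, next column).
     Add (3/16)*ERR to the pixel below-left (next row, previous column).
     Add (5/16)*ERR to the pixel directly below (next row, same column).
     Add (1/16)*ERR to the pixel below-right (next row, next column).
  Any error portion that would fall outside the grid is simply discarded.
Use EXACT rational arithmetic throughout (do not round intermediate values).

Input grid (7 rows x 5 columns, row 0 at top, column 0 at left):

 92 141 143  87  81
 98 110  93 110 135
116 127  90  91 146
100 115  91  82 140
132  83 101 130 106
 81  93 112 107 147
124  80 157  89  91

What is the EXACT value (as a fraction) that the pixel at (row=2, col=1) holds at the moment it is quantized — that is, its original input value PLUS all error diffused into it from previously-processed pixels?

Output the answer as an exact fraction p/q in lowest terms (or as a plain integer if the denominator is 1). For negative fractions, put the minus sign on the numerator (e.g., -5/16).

(0,0): OLD=92 → NEW=0, ERR=92
(0,1): OLD=725/4 → NEW=255, ERR=-295/4
(0,2): OLD=7087/64 → NEW=0, ERR=7087/64
(0,3): OLD=138697/1024 → NEW=255, ERR=-122423/1024
(0,4): OLD=470143/16384 → NEW=0, ERR=470143/16384
(1,0): OLD=7227/64 → NEW=0, ERR=7227/64
(1,1): OLD=83389/512 → NEW=255, ERR=-47171/512
(1,2): OLD=987489/16384 → NEW=0, ERR=987489/16384
(1,3): OLD=7294781/65536 → NEW=0, ERR=7294781/65536
(1,4): OLD=194189015/1048576 → NEW=255, ERR=-73197865/1048576
(2,0): OLD=1097839/8192 → NEW=255, ERR=-991121/8192
(2,1): OLD=16681813/262144 → NEW=0, ERR=16681813/262144
Target (2,1): original=127, with diffused error = 16681813/262144

Answer: 16681813/262144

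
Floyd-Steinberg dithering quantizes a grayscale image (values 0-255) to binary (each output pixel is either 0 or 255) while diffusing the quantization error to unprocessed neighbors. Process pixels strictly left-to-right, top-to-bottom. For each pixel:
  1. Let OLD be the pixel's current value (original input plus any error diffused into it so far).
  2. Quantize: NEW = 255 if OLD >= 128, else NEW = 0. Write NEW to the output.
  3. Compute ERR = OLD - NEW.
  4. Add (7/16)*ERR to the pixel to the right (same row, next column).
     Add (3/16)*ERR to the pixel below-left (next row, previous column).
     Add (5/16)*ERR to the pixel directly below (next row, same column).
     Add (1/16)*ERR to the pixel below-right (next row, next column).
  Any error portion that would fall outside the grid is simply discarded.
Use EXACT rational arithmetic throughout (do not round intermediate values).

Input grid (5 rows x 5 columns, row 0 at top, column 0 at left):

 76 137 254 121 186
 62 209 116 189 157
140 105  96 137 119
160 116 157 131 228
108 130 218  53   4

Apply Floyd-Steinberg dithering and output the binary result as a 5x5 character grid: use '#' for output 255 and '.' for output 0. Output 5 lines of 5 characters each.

(0,0): OLD=76 → NEW=0, ERR=76
(0,1): OLD=681/4 → NEW=255, ERR=-339/4
(0,2): OLD=13883/64 → NEW=255, ERR=-2437/64
(0,3): OLD=106845/1024 → NEW=0, ERR=106845/1024
(0,4): OLD=3795339/16384 → NEW=255, ERR=-382581/16384
(1,0): OLD=4471/64 → NEW=0, ERR=4471/64
(1,1): OLD=107873/512 → NEW=255, ERR=-22687/512
(1,2): OLD=1621717/16384 → NEW=0, ERR=1621717/16384
(1,3): OLD=16918305/65536 → NEW=255, ERR=206625/65536
(1,4): OLD=165259267/1048576 → NEW=255, ERR=-102127613/1048576
(2,0): OLD=1257659/8192 → NEW=255, ERR=-831301/8192
(2,1): OLD=18266713/262144 → NEW=0, ERR=18266713/262144
(2,2): OLD=651121291/4194304 → NEW=255, ERR=-418426229/4194304
(2,3): OLD=5520678961/67108864 → NEW=0, ERR=5520678961/67108864
(2,4): OLD=133950777623/1073741824 → NEW=0, ERR=133950777623/1073741824
(3,0): OLD=592880619/4194304 → NEW=255, ERR=-476666901/4194304
(3,1): OLD=2114196079/33554432 → NEW=0, ERR=2114196079/33554432
(3,2): OLD=185940428565/1073741824 → NEW=255, ERR=-87863736555/1073741824
(3,3): OLD=296488280293/2147483648 → NEW=255, ERR=-251120049947/2147483648
(3,4): OLD=7592349501257/34359738368 → NEW=255, ERR=-1169383782583/34359738368
(4,0): OLD=45257970693/536870912 → NEW=0, ERR=45257970693/536870912
(4,1): OLD=2819648019941/17179869184 → NEW=255, ERR=-1561218621979/17179869184
(4,2): OLD=37021341629259/274877906944 → NEW=255, ERR=-33072524641461/274877906944
(4,3): OLD=-209686366707867/4398046511104 → NEW=0, ERR=-209686366707867/4398046511104
(4,4): OLD=-2449029073388989/70368744177664 → NEW=0, ERR=-2449029073388989/70368744177664
Row 0: .##.#
Row 1: .#.##
Row 2: #.#..
Row 3: #.###
Row 4: .##..

Answer: .##.#
.#.##
#.#..
#.###
.##..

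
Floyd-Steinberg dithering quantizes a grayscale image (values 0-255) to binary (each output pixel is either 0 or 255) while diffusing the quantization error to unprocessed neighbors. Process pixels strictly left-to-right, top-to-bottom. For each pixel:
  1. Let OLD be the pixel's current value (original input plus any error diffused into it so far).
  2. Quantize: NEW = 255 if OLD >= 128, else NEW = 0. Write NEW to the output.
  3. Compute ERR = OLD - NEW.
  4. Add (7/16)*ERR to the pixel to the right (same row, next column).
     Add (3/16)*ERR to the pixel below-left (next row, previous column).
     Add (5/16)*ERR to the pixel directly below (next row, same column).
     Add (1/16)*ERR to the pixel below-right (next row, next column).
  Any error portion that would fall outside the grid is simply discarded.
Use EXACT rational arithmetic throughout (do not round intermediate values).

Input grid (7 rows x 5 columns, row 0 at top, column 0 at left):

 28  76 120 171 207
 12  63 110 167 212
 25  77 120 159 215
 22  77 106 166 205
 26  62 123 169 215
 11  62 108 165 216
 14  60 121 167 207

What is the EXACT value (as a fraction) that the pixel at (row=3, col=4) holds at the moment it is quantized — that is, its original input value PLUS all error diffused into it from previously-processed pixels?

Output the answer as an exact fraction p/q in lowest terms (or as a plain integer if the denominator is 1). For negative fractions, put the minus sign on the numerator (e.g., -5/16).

Answer: 8046211186237/34359738368

Derivation:
(0,0): OLD=28 → NEW=0, ERR=28
(0,1): OLD=353/4 → NEW=0, ERR=353/4
(0,2): OLD=10151/64 → NEW=255, ERR=-6169/64
(0,3): OLD=131921/1024 → NEW=255, ERR=-129199/1024
(0,4): OLD=2487095/16384 → NEW=255, ERR=-1690825/16384
(1,0): OLD=2387/64 → NEW=0, ERR=2387/64
(1,1): OLD=46373/512 → NEW=0, ERR=46373/512
(1,2): OLD=1660713/16384 → NEW=0, ERR=1660713/16384
(1,3): OLD=9603845/65536 → NEW=255, ERR=-7107835/65536
(1,4): OLD=130458031/1048576 → NEW=0, ERR=130458031/1048576
(2,0): OLD=439399/8192 → NEW=0, ERR=439399/8192
(2,1): OLD=39349565/262144 → NEW=255, ERR=-27497155/262144
(2,2): OLD=382142391/4194304 → NEW=0, ERR=382142391/4194304
(2,3): OLD=13061437813/67108864 → NEW=255, ERR=-4051322507/67108864
(2,4): OLD=236963381491/1073741824 → NEW=255, ERR=-36840783629/1073741824
(3,0): OLD=80087063/4194304 → NEW=0, ERR=80087063/4194304
(3,1): OLD=2449809515/33554432 → NEW=0, ERR=2449809515/33554432
(3,2): OLD=159492118633/1073741824 → NEW=255, ERR=-114312046487/1073741824
(3,3): OLD=214359282473/2147483648 → NEW=0, ERR=214359282473/2147483648
(3,4): OLD=8046211186237/34359738368 → NEW=255, ERR=-715522097603/34359738368
Target (3,4): original=205, with diffused error = 8046211186237/34359738368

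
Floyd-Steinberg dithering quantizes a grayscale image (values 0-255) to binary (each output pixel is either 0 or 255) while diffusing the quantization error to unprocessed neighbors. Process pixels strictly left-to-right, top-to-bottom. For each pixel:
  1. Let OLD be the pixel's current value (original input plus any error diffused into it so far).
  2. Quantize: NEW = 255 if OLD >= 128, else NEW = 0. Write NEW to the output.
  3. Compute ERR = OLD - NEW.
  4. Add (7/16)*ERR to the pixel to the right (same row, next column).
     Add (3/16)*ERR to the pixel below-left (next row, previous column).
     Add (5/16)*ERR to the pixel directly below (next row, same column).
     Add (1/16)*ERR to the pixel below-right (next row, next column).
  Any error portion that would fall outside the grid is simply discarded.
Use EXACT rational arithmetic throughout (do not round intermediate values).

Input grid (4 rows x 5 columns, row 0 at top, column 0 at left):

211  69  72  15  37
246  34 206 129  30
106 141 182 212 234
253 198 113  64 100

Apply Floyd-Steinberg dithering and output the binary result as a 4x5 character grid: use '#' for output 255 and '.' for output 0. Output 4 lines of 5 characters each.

Answer: #....
#.##.
.####
##...

Derivation:
(0,0): OLD=211 → NEW=255, ERR=-44
(0,1): OLD=199/4 → NEW=0, ERR=199/4
(0,2): OLD=6001/64 → NEW=0, ERR=6001/64
(0,3): OLD=57367/1024 → NEW=0, ERR=57367/1024
(0,4): OLD=1007777/16384 → NEW=0, ERR=1007777/16384
(1,0): OLD=15461/64 → NEW=255, ERR=-859/64
(1,1): OLD=29955/512 → NEW=0, ERR=29955/512
(1,2): OLD=4497599/16384 → NEW=255, ERR=319679/16384
(1,3): OLD=11300819/65536 → NEW=255, ERR=-5410861/65536
(1,4): OLD=17408281/1048576 → NEW=0, ERR=17408281/1048576
(2,0): OLD=923857/8192 → NEW=0, ERR=923857/8192
(2,1): OLD=55428235/262144 → NEW=255, ERR=-11418485/262144
(2,2): OLD=659414881/4194304 → NEW=255, ERR=-410132639/4194304
(2,3): OLD=9915412371/67108864 → NEW=255, ERR=-7197347949/67108864
(2,4): OLD=200904079429/1073741824 → NEW=255, ERR=-72900085691/1073741824
(3,0): OLD=1174720577/4194304 → NEW=255, ERR=105173057/4194304
(3,1): OLD=6176452269/33554432 → NEW=255, ERR=-2379927891/33554432
(3,2): OLD=30688048511/1073741824 → NEW=0, ERR=30688048511/1073741824
(3,3): OLD=51855739847/2147483648 → NEW=0, ERR=51855739847/2147483648
(3,4): OLD=2839648024451/34359738368 → NEW=0, ERR=2839648024451/34359738368
Row 0: #....
Row 1: #.##.
Row 2: .####
Row 3: ##...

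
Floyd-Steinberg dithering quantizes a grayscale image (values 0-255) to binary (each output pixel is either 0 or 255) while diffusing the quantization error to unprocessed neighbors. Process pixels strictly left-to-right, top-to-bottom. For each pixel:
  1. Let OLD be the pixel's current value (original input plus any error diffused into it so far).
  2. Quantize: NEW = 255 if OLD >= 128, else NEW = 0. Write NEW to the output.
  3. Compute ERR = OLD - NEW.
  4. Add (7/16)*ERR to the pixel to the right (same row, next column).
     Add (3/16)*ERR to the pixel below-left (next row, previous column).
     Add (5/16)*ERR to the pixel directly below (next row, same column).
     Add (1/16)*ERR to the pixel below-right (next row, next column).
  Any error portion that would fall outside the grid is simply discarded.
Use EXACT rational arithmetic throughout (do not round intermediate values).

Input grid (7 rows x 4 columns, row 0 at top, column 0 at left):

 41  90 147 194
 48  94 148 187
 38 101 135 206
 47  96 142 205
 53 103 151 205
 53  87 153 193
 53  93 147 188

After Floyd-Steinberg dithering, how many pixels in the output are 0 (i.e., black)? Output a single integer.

Answer: 14

Derivation:
(0,0): OLD=41 → NEW=0, ERR=41
(0,1): OLD=1727/16 → NEW=0, ERR=1727/16
(0,2): OLD=49721/256 → NEW=255, ERR=-15559/256
(0,3): OLD=685711/4096 → NEW=255, ERR=-358769/4096
(1,0): OLD=20749/256 → NEW=0, ERR=20749/256
(1,1): OLD=316123/2048 → NEW=255, ERR=-206117/2048
(1,2): OLD=4934775/65536 → NEW=0, ERR=4934775/65536
(1,3): OLD=197942513/1048576 → NEW=255, ERR=-69444367/1048576
(2,0): OLD=1456793/32768 → NEW=0, ERR=1456793/32768
(2,1): OLD=113438627/1048576 → NEW=0, ERR=113438627/1048576
(2,2): OLD=392488943/2097152 → NEW=255, ERR=-142284817/2097152
(2,3): OLD=5379688403/33554432 → NEW=255, ERR=-3176691757/33554432
(3,0): OLD=1361931913/16777216 → NEW=0, ERR=1361931913/16777216
(3,1): OLD=41709459735/268435456 → NEW=255, ERR=-26741581545/268435456
(3,2): OLD=284431688681/4294967296 → NEW=0, ERR=284431688681/4294967296
(3,3): OLD=13754032521951/68719476736 → NEW=255, ERR=-3769434045729/68719476736
(4,0): OLD=256363075093/4294967296 → NEW=0, ERR=256363075093/4294967296
(4,1): OLD=3967635370815/34359738368 → NEW=0, ERR=3967635370815/34359738368
(4,2): OLD=226173539067359/1099511627776 → NEW=255, ERR=-54201926015521/1099511627776
(4,3): OLD=2998244445640649/17592186044416 → NEW=255, ERR=-1487762995685431/17592186044416
(5,0): OLD=51294487252229/549755813888 → NEW=0, ERR=51294487252229/549755813888
(5,1): OLD=2786487835903043/17592186044416 → NEW=255, ERR=-1699519605423037/17592186044416
(5,2): OLD=762531888760263/8796093022208 → NEW=0, ERR=762531888760263/8796093022208
(5,3): OLD=56694071153124799/281474976710656 → NEW=255, ERR=-15082047908092481/281474976710656
(6,0): OLD=18026732909752297/281474976710656 → NEW=0, ERR=18026732909752297/281474976710656
(6,1): OLD=508526166074005743/4503599627370496 → NEW=0, ERR=508526166074005743/4503599627370496
(6,2): OLD=14945215802742983513/72057594037927936 → NEW=255, ERR=-3429470676928640167/72057594037927936
(6,3): OLD=179684588037952449135/1152921504606846976 → NEW=255, ERR=-114310395636793529745/1152921504606846976
Output grid:
  Row 0: ..##  (2 black, running=2)
  Row 1: .#.#  (2 black, running=4)
  Row 2: ..##  (2 black, running=6)
  Row 3: .#.#  (2 black, running=8)
  Row 4: ..##  (2 black, running=10)
  Row 5: .#.#  (2 black, running=12)
  Row 6: ..##  (2 black, running=14)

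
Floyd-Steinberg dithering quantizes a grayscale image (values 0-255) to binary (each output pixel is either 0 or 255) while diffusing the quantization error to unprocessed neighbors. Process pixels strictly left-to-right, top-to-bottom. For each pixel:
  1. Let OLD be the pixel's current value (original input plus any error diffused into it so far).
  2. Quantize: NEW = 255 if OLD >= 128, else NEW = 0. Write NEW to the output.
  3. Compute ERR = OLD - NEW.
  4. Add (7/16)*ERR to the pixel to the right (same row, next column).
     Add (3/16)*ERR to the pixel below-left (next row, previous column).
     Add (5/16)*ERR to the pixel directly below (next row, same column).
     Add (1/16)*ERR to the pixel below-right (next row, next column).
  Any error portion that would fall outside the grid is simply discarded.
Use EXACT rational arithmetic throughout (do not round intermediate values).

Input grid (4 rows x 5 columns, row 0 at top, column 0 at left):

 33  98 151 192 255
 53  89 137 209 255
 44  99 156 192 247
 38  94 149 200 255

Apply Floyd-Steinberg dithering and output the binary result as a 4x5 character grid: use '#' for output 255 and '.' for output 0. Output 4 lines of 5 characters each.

Answer: ..###
.#.##
..###
.#.##

Derivation:
(0,0): OLD=33 → NEW=0, ERR=33
(0,1): OLD=1799/16 → NEW=0, ERR=1799/16
(0,2): OLD=51249/256 → NEW=255, ERR=-14031/256
(0,3): OLD=688215/4096 → NEW=255, ERR=-356265/4096
(0,4): OLD=14217825/65536 → NEW=255, ERR=-2493855/65536
(1,0): OLD=21605/256 → NEW=0, ERR=21605/256
(1,1): OLD=313027/2048 → NEW=255, ERR=-209213/2048
(1,2): OLD=4318719/65536 → NEW=0, ERR=4318719/65536
(1,3): OLD=52452179/262144 → NEW=255, ERR=-14394541/262144
(1,4): OLD=896107673/4194304 → NEW=255, ERR=-173439847/4194304
(2,0): OLD=1678353/32768 → NEW=0, ERR=1678353/32768
(2,1): OLD=112318923/1048576 → NEW=0, ERR=112318923/1048576
(2,2): OLD=3469124129/16777216 → NEW=255, ERR=-809065951/16777216
(2,3): OLD=40294206675/268435456 → NEW=255, ERR=-28156834605/268435456
(2,4): OLD=793518318853/4294967296 → NEW=255, ERR=-301698341627/4294967296
(3,0): OLD=1243027457/16777216 → NEW=0, ERR=1243027457/16777216
(3,1): OLD=20675878893/134217728 → NEW=255, ERR=-13549641747/134217728
(3,2): OLD=329813007039/4294967296 → NEW=0, ERR=329813007039/4294967296
(3,3): OLD=1585977964967/8589934592 → NEW=255, ERR=-604455355993/8589934592
(3,4): OLD=26897743519779/137438953472 → NEW=255, ERR=-8149189615581/137438953472
Row 0: ..###
Row 1: .#.##
Row 2: ..###
Row 3: .#.##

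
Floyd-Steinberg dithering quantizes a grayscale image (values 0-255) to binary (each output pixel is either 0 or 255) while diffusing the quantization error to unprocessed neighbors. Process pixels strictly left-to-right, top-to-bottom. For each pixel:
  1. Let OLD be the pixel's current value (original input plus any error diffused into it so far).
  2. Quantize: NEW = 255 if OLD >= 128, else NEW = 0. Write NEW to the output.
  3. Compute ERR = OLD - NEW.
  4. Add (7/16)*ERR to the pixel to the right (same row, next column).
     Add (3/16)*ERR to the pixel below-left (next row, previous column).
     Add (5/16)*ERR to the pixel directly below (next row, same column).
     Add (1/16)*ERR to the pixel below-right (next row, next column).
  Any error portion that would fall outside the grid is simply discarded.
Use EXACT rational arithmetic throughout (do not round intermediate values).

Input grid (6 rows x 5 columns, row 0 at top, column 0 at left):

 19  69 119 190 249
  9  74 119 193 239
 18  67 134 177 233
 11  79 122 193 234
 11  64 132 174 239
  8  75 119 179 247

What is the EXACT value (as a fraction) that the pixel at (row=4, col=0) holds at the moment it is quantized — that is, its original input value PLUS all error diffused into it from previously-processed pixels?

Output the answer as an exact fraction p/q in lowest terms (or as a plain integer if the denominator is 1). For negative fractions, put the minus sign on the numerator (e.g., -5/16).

(0,0): OLD=19 → NEW=0, ERR=19
(0,1): OLD=1237/16 → NEW=0, ERR=1237/16
(0,2): OLD=39123/256 → NEW=255, ERR=-26157/256
(0,3): OLD=595141/4096 → NEW=255, ERR=-449339/4096
(0,4): OLD=13173091/65536 → NEW=255, ERR=-3538589/65536
(1,0): OLD=7535/256 → NEW=0, ERR=7535/256
(1,1): OLD=190601/2048 → NEW=0, ERR=190601/2048
(1,2): OLD=7343293/65536 → NEW=0, ERR=7343293/65536
(1,3): OLD=50129785/262144 → NEW=255, ERR=-16716935/262144
(1,4): OLD=785890635/4194304 → NEW=255, ERR=-283656885/4194304
(2,0): OLD=1463027/32768 → NEW=0, ERR=1463027/32768
(2,1): OLD=145191969/1048576 → NEW=255, ERR=-122194911/1048576
(2,2): OLD=1877230499/16777216 → NEW=0, ERR=1877230499/16777216
(2,3): OLD=53780270393/268435456 → NEW=255, ERR=-14670770887/268435456
(2,4): OLD=790143639119/4294967296 → NEW=255, ERR=-305073021361/4294967296
(3,0): OLD=52048963/16777216 → NEW=0, ERR=52048963/16777216
(3,1): OLD=9087956103/134217728 → NEW=0, ERR=9087956103/134217728
(3,2): OLD=726101625597/4294967296 → NEW=255, ERR=-369115034883/4294967296
(3,3): OLD=1133843004821/8589934592 → NEW=255, ERR=-1056590316139/8589934592
(3,4): OLD=21244388017481/137438953472 → NEW=255, ERR=-13802545117879/137438953472
(4,0): OLD=52968146957/2147483648 → NEW=0, ERR=52968146957/2147483648
Target (4,0): original=11, with diffused error = 52968146957/2147483648

Answer: 52968146957/2147483648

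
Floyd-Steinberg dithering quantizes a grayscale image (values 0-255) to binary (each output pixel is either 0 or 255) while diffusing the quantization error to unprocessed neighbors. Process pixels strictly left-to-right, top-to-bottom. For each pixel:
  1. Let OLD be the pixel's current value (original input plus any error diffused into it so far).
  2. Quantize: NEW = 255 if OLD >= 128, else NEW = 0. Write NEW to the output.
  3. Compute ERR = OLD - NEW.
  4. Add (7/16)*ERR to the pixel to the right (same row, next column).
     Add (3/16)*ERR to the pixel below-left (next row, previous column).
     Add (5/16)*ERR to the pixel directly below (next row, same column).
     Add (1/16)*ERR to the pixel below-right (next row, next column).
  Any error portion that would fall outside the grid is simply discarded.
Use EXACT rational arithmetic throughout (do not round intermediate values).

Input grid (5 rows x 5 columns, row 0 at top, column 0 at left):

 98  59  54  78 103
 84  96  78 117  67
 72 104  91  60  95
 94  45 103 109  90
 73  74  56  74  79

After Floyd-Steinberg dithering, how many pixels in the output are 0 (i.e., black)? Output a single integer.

Answer: 17

Derivation:
(0,0): OLD=98 → NEW=0, ERR=98
(0,1): OLD=815/8 → NEW=0, ERR=815/8
(0,2): OLD=12617/128 → NEW=0, ERR=12617/128
(0,3): OLD=248063/2048 → NEW=0, ERR=248063/2048
(0,4): OLD=5111545/32768 → NEW=255, ERR=-3244295/32768
(1,0): OLD=17117/128 → NEW=255, ERR=-15523/128
(1,1): OLD=101771/1024 → NEW=0, ERR=101771/1024
(1,2): OLD=5942887/32768 → NEW=255, ERR=-2412953/32768
(1,3): OLD=14448283/131072 → NEW=0, ERR=14448283/131072
(1,4): OLD=192637297/2097152 → NEW=0, ERR=192637297/2097152
(2,0): OLD=864041/16384 → NEW=0, ERR=864041/16384
(2,1): OLD=71693139/524288 → NEW=255, ERR=-62000301/524288
(2,2): OLD=361811129/8388608 → NEW=0, ERR=361811129/8388608
(2,3): OLD=16903123739/134217728 → NEW=0, ERR=16903123739/134217728
(2,4): OLD=398771789565/2147483648 → NEW=255, ERR=-148836540675/2147483648
(3,0): OLD=740774809/8388608 → NEW=0, ERR=740774809/8388608
(3,1): OLD=3896509861/67108864 → NEW=0, ERR=3896509861/67108864
(3,2): OLD=339524138279/2147483648 → NEW=255, ERR=-208084191961/2147483648
(3,3): OLD=410873258063/4294967296 → NEW=0, ERR=410873258063/4294967296
(3,4): OLD=8113400265579/68719476736 → NEW=0, ERR=8113400265579/68719476736
(4,0): OLD=119703675095/1073741824 → NEW=0, ERR=119703675095/1073741824
(4,1): OLD=4407299443543/34359738368 → NEW=255, ERR=-4354433840297/34359738368
(4,2): OLD=-4485475418887/549755813888 → NEW=0, ERR=-4485475418887/549755813888
(4,3): OLD=1023923494103383/8796093022208 → NEW=0, ERR=1023923494103383/8796093022208
(4,4): OLD=24319770641278177/140737488355328 → NEW=255, ERR=-11568288889330463/140737488355328
Output grid:
  Row 0: ....#  (4 black, running=4)
  Row 1: #.#..  (3 black, running=7)
  Row 2: .#..#  (3 black, running=10)
  Row 3: ..#..  (4 black, running=14)
  Row 4: .#..#  (3 black, running=17)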